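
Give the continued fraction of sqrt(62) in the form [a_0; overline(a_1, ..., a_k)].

Write x_i = (sqrt(62) + m_i)/d_i with (m_0, d_0) = (0, 1). a_0 = floor(sqrt(62)) = 7, since 7^2 = 49 <= 62 < 64 = 8^2.
Iterate m_{i+1} = d_i*a_i - m_i, d_{i+1} = (62 - m_{i+1}^2)/d_i, a_{i+1} = floor((a_0 + m_{i+1})/d_{i+1}):
  m_1 = 1*7 - 0 = 7, d_1 = (62 - 7^2)/1 = 13/1 = 13, a_1 = floor((7 + 7)/13) = 1.
  m_2 = 13*1 - 7 = 6, d_2 = (62 - 6^2)/13 = 26/13 = 2, a_2 = floor((7 + 6)/2) = 6.
  m_3 = 2*6 - 6 = 6, d_3 = (62 - 6^2)/2 = 26/2 = 13, a_3 = floor((7 + 6)/13) = 1.
  m_4 = 13*1 - 6 = 7, d_4 = (62 - 7^2)/13 = 13/13 = 1, a_4 = floor((7 + 7)/1) = 14.
  m_5 = 1*14 - 7 = 7, d_5 = (62 - 7^2)/1 = 13/1 = 13: (m_5, d_5) = (m_1, d_1) = (7, 13), so from here the quotients repeat a_1, ..., a_4; the period length is 4.
Hence the expansion of sqrt(62) is a_0 = 7 followed by the repeating block 1, 6, 1, 14 (period 4).

[7; overline(1, 6, 1, 14)]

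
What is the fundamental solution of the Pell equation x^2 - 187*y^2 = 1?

First expand sqrt(187) as a continued fraction. With x_i = (sqrt(187) + m_i)/d_i and (m_0, d_0) = (0, 1): a_0 = floor(sqrt(187)) = 13, since 13^2 = 169 <= 187 < 196 = 14^2.
Iterate m_{i+1} = d_i*a_i - m_i, d_{i+1} = (187 - m_{i+1}^2)/d_i, a_{i+1} = floor((a_0 + m_{i+1})/d_{i+1}):
  m_1 = 1*13 - 0 = 13, d_1 = (187 - 13^2)/1 = 18/1 = 18, a_1 = floor((13 + 13)/18) = 1.
  m_2 = 18*1 - 13 = 5, d_2 = (187 - 5^2)/18 = 162/18 = 9, a_2 = floor((13 + 5)/9) = 2.
  m_3 = 9*2 - 5 = 13, d_3 = (187 - 13^2)/9 = 18/9 = 2, a_3 = floor((13 + 13)/2) = 13.
  m_4 = 2*13 - 13 = 13, d_4 = (187 - 13^2)/2 = 18/2 = 9, a_4 = floor((13 + 13)/9) = 2.
  m_5 = 9*2 - 13 = 5, d_5 = (187 - 5^2)/9 = 162/9 = 18, a_5 = floor((13 + 5)/18) = 1.
  m_6 = 18*1 - 5 = 13, d_6 = (187 - 13^2)/18 = 18/18 = 1, a_6 = floor((13 + 13)/1) = 26.
  m_7 = 1*26 - 13 = 13, d_7 = (187 - 13^2)/1 = 18/1 = 18: (m_7, d_7) = (m_1, d_1) = (13, 18), so from here the quotients repeat a_1, ..., a_6; the period length is 6.
So sqrt(187) = [13; (1, 2, 13, 2, 1, 26)] with period length k = 6.
k is even, so the fundamental solution of x^2 - 187y^2 = 1 is (p_{k-1}, q_{k-1}) = (p_5, q_5); compute convergents through index 5.
Convergents (p_i = a_i*p_{i-1} + p_{i-2}, q_i = a_i*q_{i-1} + q_{i-2} with p_{-2}=0, p_{-1}=1, q_{-2}=1, q_{-1}=0):
  i=0: a_0=13, p_0 = 13*1 + 0 = 13, q_0 = 13*0 + 1 = 1.
  i=1: a_1=1, p_1 = 1*13 + 1 = 14, q_1 = 1*1 + 0 = 1.
  i=2: a_2=2, p_2 = 2*14 + 13 = 41, q_2 = 2*1 + 1 = 3.
  i=3: a_3=13, p_3 = 13*41 + 14 = 547, q_3 = 13*3 + 1 = 40.
  i=4: a_4=2, p_4 = 2*547 + 41 = 1135, q_4 = 2*40 + 3 = 83.
  i=5: a_5=1, p_5 = 1*1135 + 547 = 1682, q_5 = 1*83 + 40 = 123.
Check: 1682^2 - 187*123^2 = 2829124 - 2829123 = 1, so (x, y) = (1682, 123) solves the equation, and by the theorem it is the least positive solution.

(x, y) = (1682, 123)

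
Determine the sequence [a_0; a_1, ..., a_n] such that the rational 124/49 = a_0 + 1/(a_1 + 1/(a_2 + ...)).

[2; 1, 1, 7, 1, 2]

Run the Euclidean algorithm on 124 and 49; the successive quotients are the partial quotients a_0, a_1, ... (each step inverts the fractional part left over by the previous one):
  124 = 2*49 + 26, so a_0 = 2.
  49 = 1*26 + 23, so a_1 = 1.
  26 = 1*23 + 3, so a_2 = 1.
  23 = 7*3 + 2, so a_3 = 7.
  3 = 1*2 + 1, so a_4 = 1.
  2 = 2*1 + 0, so a_5 = 2.
The remainder reaches 0 after 6 divisions, so the expansion has 6 partial quotients, read off in order.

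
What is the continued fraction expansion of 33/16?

[2; 16]

Run the Euclidean algorithm on 33 and 16; the successive quotients are the partial quotients a_0, a_1, ... (each step inverts the fractional part left over by the previous one):
  33 = 2*16 + 1, so a_0 = 2.
  16 = 16*1 + 0, so a_1 = 16.
The remainder reaches 0 after 2 divisions, so the expansion has 2 partial quotients, read off in order.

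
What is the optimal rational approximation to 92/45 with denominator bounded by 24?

Expand x = 92/45 as a continued fraction with the Euclidean algorithm:
  92 = 2*45 + 2, so a_0 = 2.
  45 = 22*2 + 1, so a_1 = 22.
  2 = 2*1 + 0, so a_2 = 2.
so x = [2; 22, 2].
Convergents (p_i = a_i*p_{i-1} + p_{i-2}, q_i = a_i*q_{i-1} + q_{i-2} with p_{-2}=0, p_{-1}=1, q_{-2}=1, q_{-1}=0), until the denominator exceeds 24:
  i=0: a_0=2, p_0 = 2*1 + 0 = 2, q_0 = 2*0 + 1 = 1.
  i=1: a_1=22, p_1 = 22*2 + 1 = 45, q_1 = 22*1 + 0 = 22.
  i=2: a_2=2, p_2 = 2*45 + 2 = 92, q_2 = 2*22 + 1 = 45.
q_2 = 45 > 24, so the last convergent with denominator <= 24 is p_1/q_1 = 45/22.
The closest fraction with denominator <= 24 is either p_1/q_1 or the intermediate fraction (k*p_1 + p_0)/(k*q_1 + q_0) with the largest k >= 1 whose denominator stays <= 24; these approach x as k grows, and every other convergent or intermediate fraction in range is farther away.
Largest k: floor((24 - q_0)/q_1) = floor((24 - 1)/22) = 1.
That gives (1*45 + 2)/(1*22 + 1) = 47/23.
Compare the errors: |x - 45/22| = |92*22 - 45*45|/(45*22) = 1/990, and |x - 47/23| = |92*23 - 47*45|/(45*23) = 1/1035.
Cross-multiplying, 1*990 = 990 < 1035 = 1*1035, so 1/1035 is smaller: the intermediate fraction 47/23 is closer to x than 45/22.

47/23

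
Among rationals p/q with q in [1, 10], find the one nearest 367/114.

29/9

Expand x = 367/114 as a continued fraction with the Euclidean algorithm:
  367 = 3*114 + 25, so a_0 = 3.
  114 = 4*25 + 14, so a_1 = 4.
  25 = 1*14 + 11, so a_2 = 1.
  14 = 1*11 + 3, so a_3 = 1.
  11 = 3*3 + 2, so a_4 = 3.
  3 = 1*2 + 1, so a_5 = 1.
  2 = 2*1 + 0, so a_6 = 2.
so x = [3; 4, 1, 1, 3, 1, 2].
Convergents (p_i = a_i*p_{i-1} + p_{i-2}, q_i = a_i*q_{i-1} + q_{i-2} with p_{-2}=0, p_{-1}=1, q_{-2}=1, q_{-1}=0), until the denominator exceeds 10:
  i=0: a_0=3, p_0 = 3*1 + 0 = 3, q_0 = 3*0 + 1 = 1.
  i=1: a_1=4, p_1 = 4*3 + 1 = 13, q_1 = 4*1 + 0 = 4.
  i=2: a_2=1, p_2 = 1*13 + 3 = 16, q_2 = 1*4 + 1 = 5.
  i=3: a_3=1, p_3 = 1*16 + 13 = 29, q_3 = 1*5 + 4 = 9.
  i=4: a_4=3, p_4 = 3*29 + 16 = 103, q_4 = 3*9 + 5 = 32.
q_4 = 32 > 10, so the last convergent with denominator <= 10 is p_3/q_3 = 29/9.
The closest fraction with denominator <= 10 is either p_3/q_3 or the intermediate fraction (k*p_3 + p_2)/(k*q_3 + q_2) with the largest k >= 1 whose denominator stays <= 10; these approach x as k grows, and every other convergent or intermediate fraction in range is farther away.
Largest k: floor((10 - q_2)/q_3) = floor((10 - 5)/9) = 0.
Since k = 0, no intermediate fraction beyond p_3/q_3 has denominator <= 10, so the convergent 29/9 is the closest (its error is |367*9 - 29*114|/(114*9) = 3/1026).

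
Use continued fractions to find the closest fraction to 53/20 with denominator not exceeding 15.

Expand x = 53/20 as a continued fraction with the Euclidean algorithm:
  53 = 2*20 + 13, so a_0 = 2.
  20 = 1*13 + 7, so a_1 = 1.
  13 = 1*7 + 6, so a_2 = 1.
  7 = 1*6 + 1, so a_3 = 1.
  6 = 6*1 + 0, so a_4 = 6.
so x = [2; 1, 1, 1, 6].
Convergents (p_i = a_i*p_{i-1} + p_{i-2}, q_i = a_i*q_{i-1} + q_{i-2} with p_{-2}=0, p_{-1}=1, q_{-2}=1, q_{-1}=0), until the denominator exceeds 15:
  i=0: a_0=2, p_0 = 2*1 + 0 = 2, q_0 = 2*0 + 1 = 1.
  i=1: a_1=1, p_1 = 1*2 + 1 = 3, q_1 = 1*1 + 0 = 1.
  i=2: a_2=1, p_2 = 1*3 + 2 = 5, q_2 = 1*1 + 1 = 2.
  i=3: a_3=1, p_3 = 1*5 + 3 = 8, q_3 = 1*2 + 1 = 3.
  i=4: a_4=6, p_4 = 6*8 + 5 = 53, q_4 = 6*3 + 2 = 20.
q_4 = 20 > 15, so the last convergent with denominator <= 15 is p_3/q_3 = 8/3.
The closest fraction with denominator <= 15 is either p_3/q_3 or the intermediate fraction (k*p_3 + p_2)/(k*q_3 + q_2) with the largest k >= 1 whose denominator stays <= 15; these approach x as k grows, and every other convergent or intermediate fraction in range is farther away.
Largest k: floor((15 - q_2)/q_3) = floor((15 - 2)/3) = 4.
That gives (4*8 + 5)/(4*3 + 2) = 37/14.
Compare the errors: |x - 8/3| = |53*3 - 8*20|/(20*3) = 1/60, and |x - 37/14| = |53*14 - 37*20|/(20*14) = 2/280.
Cross-multiplying, 2*60 = 120 < 280 = 1*280, so 2/280 is smaller: the intermediate fraction 37/14 is closer to x than 8/3.

37/14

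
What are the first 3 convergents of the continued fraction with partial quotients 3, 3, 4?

3/1, 10/3, 43/13

Using the convergent recurrence p_i = a_i*p_{i-1} + p_{i-2}, q_i = a_i*q_{i-1} + q_{i-2} with p_{-2}=0, p_{-1}=1, q_{-2}=1, q_{-1}=0:
  i=0: a_0=3, p_0 = 3*1 + 0 = 3, q_0 = 3*0 + 1 = 1.
  i=1: a_1=3, p_1 = 3*3 + 1 = 10, q_1 = 3*1 + 0 = 3.
  i=2: a_2=4, p_2 = 4*10 + 3 = 43, q_2 = 4*3 + 1 = 13.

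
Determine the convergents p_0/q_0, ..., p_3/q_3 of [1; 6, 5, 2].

1/1, 7/6, 36/31, 79/68

Using the convergent recurrence p_i = a_i*p_{i-1} + p_{i-2}, q_i = a_i*q_{i-1} + q_{i-2} with p_{-2}=0, p_{-1}=1, q_{-2}=1, q_{-1}=0:
  i=0: a_0=1, p_0 = 1*1 + 0 = 1, q_0 = 1*0 + 1 = 1.
  i=1: a_1=6, p_1 = 6*1 + 1 = 7, q_1 = 6*1 + 0 = 6.
  i=2: a_2=5, p_2 = 5*7 + 1 = 36, q_2 = 5*6 + 1 = 31.
  i=3: a_3=2, p_3 = 2*36 + 7 = 79, q_3 = 2*31 + 6 = 68.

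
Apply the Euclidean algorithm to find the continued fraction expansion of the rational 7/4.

[1; 1, 3]

Run the Euclidean algorithm on 7 and 4; the successive quotients are the partial quotients a_0, a_1, ... (each step inverts the fractional part left over by the previous one):
  7 = 1*4 + 3, so a_0 = 1.
  4 = 1*3 + 1, so a_1 = 1.
  3 = 3*1 + 0, so a_2 = 3.
The remainder reaches 0 after 3 divisions, so the expansion has 3 partial quotients, read off in order.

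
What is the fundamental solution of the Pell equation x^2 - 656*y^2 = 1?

First expand sqrt(656) as a continued fraction. With x_i = (sqrt(656) + m_i)/d_i and (m_0, d_0) = (0, 1): a_0 = floor(sqrt(656)) = 25, since 25^2 = 625 <= 656 < 676 = 26^2.
Iterate m_{i+1} = d_i*a_i - m_i, d_{i+1} = (656 - m_{i+1}^2)/d_i, a_{i+1} = floor((a_0 + m_{i+1})/d_{i+1}):
  m_1 = 1*25 - 0 = 25, d_1 = (656 - 25^2)/1 = 31/1 = 31, a_1 = floor((25 + 25)/31) = 1.
  m_2 = 31*1 - 25 = 6, d_2 = (656 - 6^2)/31 = 620/31 = 20, a_2 = floor((25 + 6)/20) = 1.
  m_3 = 20*1 - 6 = 14, d_3 = (656 - 14^2)/20 = 460/20 = 23, a_3 = floor((25 + 14)/23) = 1.
  m_4 = 23*1 - 14 = 9, d_4 = (656 - 9^2)/23 = 575/23 = 25, a_4 = floor((25 + 9)/25) = 1.
  m_5 = 25*1 - 9 = 16, d_5 = (656 - 16^2)/25 = 400/25 = 16, a_5 = floor((25 + 16)/16) = 2.
  m_6 = 16*2 - 16 = 16, d_6 = (656 - 16^2)/16 = 400/16 = 25, a_6 = floor((25 + 16)/25) = 1.
  m_7 = 25*1 - 16 = 9, d_7 = (656 - 9^2)/25 = 575/25 = 23, a_7 = floor((25 + 9)/23) = 1.
  m_8 = 23*1 - 9 = 14, d_8 = (656 - 14^2)/23 = 460/23 = 20, a_8 = floor((25 + 14)/20) = 1.
  m_9 = 20*1 - 14 = 6, d_9 = (656 - 6^2)/20 = 620/20 = 31, a_9 = floor((25 + 6)/31) = 1.
  m_10 = 31*1 - 6 = 25, d_10 = (656 - 25^2)/31 = 31/31 = 1, a_10 = floor((25 + 25)/1) = 50.
  m_11 = 1*50 - 25 = 25, d_11 = (656 - 25^2)/1 = 31/1 = 31: (m_11, d_11) = (m_1, d_1) = (25, 31), so from here the quotients repeat a_1, ..., a_10; the period length is 10.
So sqrt(656) = [25; (1, 1, 1, 1, 2, 1, 1, 1, 1, 50)] with period length k = 10.
k is even, so the fundamental solution of x^2 - 656y^2 = 1 is (p_{k-1}, q_{k-1}) = (p_9, q_9); compute convergents through index 9.
Convergents (p_i = a_i*p_{i-1} + p_{i-2}, q_i = a_i*q_{i-1} + q_{i-2} with p_{-2}=0, p_{-1}=1, q_{-2}=1, q_{-1}=0):
  i=0: a_0=25, p_0 = 25*1 + 0 = 25, q_0 = 25*0 + 1 = 1.
  i=1: a_1=1, p_1 = 1*25 + 1 = 26, q_1 = 1*1 + 0 = 1.
  i=2: a_2=1, p_2 = 1*26 + 25 = 51, q_2 = 1*1 + 1 = 2.
  i=3: a_3=1, p_3 = 1*51 + 26 = 77, q_3 = 1*2 + 1 = 3.
  i=4: a_4=1, p_4 = 1*77 + 51 = 128, q_4 = 1*3 + 2 = 5.
  i=5: a_5=2, p_5 = 2*128 + 77 = 333, q_5 = 2*5 + 3 = 13.
  i=6: a_6=1, p_6 = 1*333 + 128 = 461, q_6 = 1*13 + 5 = 18.
  i=7: a_7=1, p_7 = 1*461 + 333 = 794, q_7 = 1*18 + 13 = 31.
  i=8: a_8=1, p_8 = 1*794 + 461 = 1255, q_8 = 1*31 + 18 = 49.
  i=9: a_9=1, p_9 = 1*1255 + 794 = 2049, q_9 = 1*49 + 31 = 80.
Check: 2049^2 - 656*80^2 = 4198401 - 4198400 = 1, so (x, y) = (2049, 80) solves the equation, and by the theorem it is the least positive solution.

(x, y) = (2049, 80)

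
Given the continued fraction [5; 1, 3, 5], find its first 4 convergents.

Using the convergent recurrence p_i = a_i*p_{i-1} + p_{i-2}, q_i = a_i*q_{i-1} + q_{i-2} with p_{-2}=0, p_{-1}=1, q_{-2}=1, q_{-1}=0:
  i=0: a_0=5, p_0 = 5*1 + 0 = 5, q_0 = 5*0 + 1 = 1.
  i=1: a_1=1, p_1 = 1*5 + 1 = 6, q_1 = 1*1 + 0 = 1.
  i=2: a_2=3, p_2 = 3*6 + 5 = 23, q_2 = 3*1 + 1 = 4.
  i=3: a_3=5, p_3 = 5*23 + 6 = 121, q_3 = 5*4 + 1 = 21.

5/1, 6/1, 23/4, 121/21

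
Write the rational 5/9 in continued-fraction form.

Run the Euclidean algorithm on 5 and 9; the successive quotients are the partial quotients a_0, a_1, ... (each step inverts the fractional part left over by the previous one):
  5 = 0*9 + 5, so a_0 = 0.
  9 = 1*5 + 4, so a_1 = 1.
  5 = 1*4 + 1, so a_2 = 1.
  4 = 4*1 + 0, so a_3 = 4.
The remainder reaches 0 after 4 divisions, so the expansion has 4 partial quotients, read off in order.

[0; 1, 1, 4]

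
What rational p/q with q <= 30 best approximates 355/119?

Expand x = 355/119 as a continued fraction with the Euclidean algorithm:
  355 = 2*119 + 117, so a_0 = 2.
  119 = 1*117 + 2, so a_1 = 1.
  117 = 58*2 + 1, so a_2 = 58.
  2 = 2*1 + 0, so a_3 = 2.
so x = [2; 1, 58, 2].
Convergents (p_i = a_i*p_{i-1} + p_{i-2}, q_i = a_i*q_{i-1} + q_{i-2} with p_{-2}=0, p_{-1}=1, q_{-2}=1, q_{-1}=0), until the denominator exceeds 30:
  i=0: a_0=2, p_0 = 2*1 + 0 = 2, q_0 = 2*0 + 1 = 1.
  i=1: a_1=1, p_1 = 1*2 + 1 = 3, q_1 = 1*1 + 0 = 1.
  i=2: a_2=58, p_2 = 58*3 + 2 = 176, q_2 = 58*1 + 1 = 59.
q_2 = 59 > 30, so the last convergent with denominator <= 30 is p_1/q_1 = 3/1.
The closest fraction with denominator <= 30 is either p_1/q_1 or the intermediate fraction (k*p_1 + p_0)/(k*q_1 + q_0) with the largest k >= 1 whose denominator stays <= 30; these approach x as k grows, and every other convergent or intermediate fraction in range is farther away.
Largest k: floor((30 - q_0)/q_1) = floor((30 - 1)/1) = 29.
That gives (29*3 + 2)/(29*1 + 1) = 89/30.
Compare the errors: |x - 3/1| = |355*1 - 3*119|/(119*1) = 2/119, and |x - 89/30| = |355*30 - 89*119|/(119*30) = 59/3570.
Cross-multiplying, 59*119 = 7021 < 7140 = 2*3570, so 59/3570 is smaller: the intermediate fraction 89/30 is closer to x than 3/1.

89/30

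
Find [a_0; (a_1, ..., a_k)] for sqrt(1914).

[43; (1, 2, 1, 86)]

Write x_i = (sqrt(1914) + m_i)/d_i with (m_0, d_0) = (0, 1). a_0 = floor(sqrt(1914)) = 43, since 43^2 = 1849 <= 1914 < 1936 = 44^2.
Iterate m_{i+1} = d_i*a_i - m_i, d_{i+1} = (1914 - m_{i+1}^2)/d_i, a_{i+1} = floor((a_0 + m_{i+1})/d_{i+1}):
  m_1 = 1*43 - 0 = 43, d_1 = (1914 - 43^2)/1 = 65/1 = 65, a_1 = floor((43 + 43)/65) = 1.
  m_2 = 65*1 - 43 = 22, d_2 = (1914 - 22^2)/65 = 1430/65 = 22, a_2 = floor((43 + 22)/22) = 2.
  m_3 = 22*2 - 22 = 22, d_3 = (1914 - 22^2)/22 = 1430/22 = 65, a_3 = floor((43 + 22)/65) = 1.
  m_4 = 65*1 - 22 = 43, d_4 = (1914 - 43^2)/65 = 65/65 = 1, a_4 = floor((43 + 43)/1) = 86.
  m_5 = 1*86 - 43 = 43, d_5 = (1914 - 43^2)/1 = 65/1 = 65: (m_5, d_5) = (m_1, d_1) = (43, 65), so from here the quotients repeat a_1, ..., a_4; the period length is 4.
Hence the expansion of sqrt(1914) is a_0 = 43 followed by the repeating block 1, 2, 1, 86 (period 4).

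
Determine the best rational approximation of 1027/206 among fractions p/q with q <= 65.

Expand x = 1027/206 as a continued fraction with the Euclidean algorithm:
  1027 = 4*206 + 203, so a_0 = 4.
  206 = 1*203 + 3, so a_1 = 1.
  203 = 67*3 + 2, so a_2 = 67.
  3 = 1*2 + 1, so a_3 = 1.
  2 = 2*1 + 0, so a_4 = 2.
so x = [4; 1, 67, 1, 2].
Convergents (p_i = a_i*p_{i-1} + p_{i-2}, q_i = a_i*q_{i-1} + q_{i-2} with p_{-2}=0, p_{-1}=1, q_{-2}=1, q_{-1}=0), until the denominator exceeds 65:
  i=0: a_0=4, p_0 = 4*1 + 0 = 4, q_0 = 4*0 + 1 = 1.
  i=1: a_1=1, p_1 = 1*4 + 1 = 5, q_1 = 1*1 + 0 = 1.
  i=2: a_2=67, p_2 = 67*5 + 4 = 339, q_2 = 67*1 + 1 = 68.
q_2 = 68 > 65, so the last convergent with denominator <= 65 is p_1/q_1 = 5/1.
The closest fraction with denominator <= 65 is either p_1/q_1 or the intermediate fraction (k*p_1 + p_0)/(k*q_1 + q_0) with the largest k >= 1 whose denominator stays <= 65; these approach x as k grows, and every other convergent or intermediate fraction in range is farther away.
Largest k: floor((65 - q_0)/q_1) = floor((65 - 1)/1) = 64.
That gives (64*5 + 4)/(64*1 + 1) = 324/65.
Compare the errors: |x - 5/1| = |1027*1 - 5*206|/(206*1) = 3/206, and |x - 324/65| = |1027*65 - 324*206|/(206*65) = 11/13390.
Cross-multiplying, 11*206 = 2266 < 40170 = 3*13390, so 11/13390 is smaller: the intermediate fraction 324/65 is closer to x than 5/1.

324/65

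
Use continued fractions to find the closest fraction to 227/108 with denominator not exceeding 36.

Expand x = 227/108 as a continued fraction with the Euclidean algorithm:
  227 = 2*108 + 11, so a_0 = 2.
  108 = 9*11 + 9, so a_1 = 9.
  11 = 1*9 + 2, so a_2 = 1.
  9 = 4*2 + 1, so a_3 = 4.
  2 = 2*1 + 0, so a_4 = 2.
so x = [2; 9, 1, 4, 2].
Convergents (p_i = a_i*p_{i-1} + p_{i-2}, q_i = a_i*q_{i-1} + q_{i-2} with p_{-2}=0, p_{-1}=1, q_{-2}=1, q_{-1}=0), until the denominator exceeds 36:
  i=0: a_0=2, p_0 = 2*1 + 0 = 2, q_0 = 2*0 + 1 = 1.
  i=1: a_1=9, p_1 = 9*2 + 1 = 19, q_1 = 9*1 + 0 = 9.
  i=2: a_2=1, p_2 = 1*19 + 2 = 21, q_2 = 1*9 + 1 = 10.
  i=3: a_3=4, p_3 = 4*21 + 19 = 103, q_3 = 4*10 + 9 = 49.
q_3 = 49 > 36, so the last convergent with denominator <= 36 is p_2/q_2 = 21/10.
The closest fraction with denominator <= 36 is either p_2/q_2 or the intermediate fraction (k*p_2 + p_1)/(k*q_2 + q_1) with the largest k >= 1 whose denominator stays <= 36; these approach x as k grows, and every other convergent or intermediate fraction in range is farther away.
Largest k: floor((36 - q_1)/q_2) = floor((36 - 9)/10) = 2.
That gives (2*21 + 19)/(2*10 + 9) = 61/29.
Compare the errors: |x - 21/10| = |227*10 - 21*108|/(108*10) = 2/1080, and |x - 61/29| = |227*29 - 61*108|/(108*29) = 5/3132.
Cross-multiplying, 5*1080 = 5400 < 6264 = 2*3132, so 5/3132 is smaller: the intermediate fraction 61/29 is closer to x than 21/10.

61/29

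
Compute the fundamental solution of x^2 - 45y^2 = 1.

First expand sqrt(45) as a continued fraction. With x_i = (sqrt(45) + m_i)/d_i and (m_0, d_0) = (0, 1): a_0 = floor(sqrt(45)) = 6, since 6^2 = 36 <= 45 < 49 = 7^2.
Iterate m_{i+1} = d_i*a_i - m_i, d_{i+1} = (45 - m_{i+1}^2)/d_i, a_{i+1} = floor((a_0 + m_{i+1})/d_{i+1}):
  m_1 = 1*6 - 0 = 6, d_1 = (45 - 6^2)/1 = 9/1 = 9, a_1 = floor((6 + 6)/9) = 1.
  m_2 = 9*1 - 6 = 3, d_2 = (45 - 3^2)/9 = 36/9 = 4, a_2 = floor((6 + 3)/4) = 2.
  m_3 = 4*2 - 3 = 5, d_3 = (45 - 5^2)/4 = 20/4 = 5, a_3 = floor((6 + 5)/5) = 2.
  m_4 = 5*2 - 5 = 5, d_4 = (45 - 5^2)/5 = 20/5 = 4, a_4 = floor((6 + 5)/4) = 2.
  m_5 = 4*2 - 5 = 3, d_5 = (45 - 3^2)/4 = 36/4 = 9, a_5 = floor((6 + 3)/9) = 1.
  m_6 = 9*1 - 3 = 6, d_6 = (45 - 6^2)/9 = 9/9 = 1, a_6 = floor((6 + 6)/1) = 12.
  m_7 = 1*12 - 6 = 6, d_7 = (45 - 6^2)/1 = 9/1 = 9: (m_7, d_7) = (m_1, d_1) = (6, 9), so from here the quotients repeat a_1, ..., a_6; the period length is 6.
So sqrt(45) = [6; (1, 2, 2, 2, 1, 12)] with period length k = 6.
k is even, so the fundamental solution of x^2 - 45y^2 = 1 is (p_{k-1}, q_{k-1}) = (p_5, q_5); compute convergents through index 5.
Convergents (p_i = a_i*p_{i-1} + p_{i-2}, q_i = a_i*q_{i-1} + q_{i-2} with p_{-2}=0, p_{-1}=1, q_{-2}=1, q_{-1}=0):
  i=0: a_0=6, p_0 = 6*1 + 0 = 6, q_0 = 6*0 + 1 = 1.
  i=1: a_1=1, p_1 = 1*6 + 1 = 7, q_1 = 1*1 + 0 = 1.
  i=2: a_2=2, p_2 = 2*7 + 6 = 20, q_2 = 2*1 + 1 = 3.
  i=3: a_3=2, p_3 = 2*20 + 7 = 47, q_3 = 2*3 + 1 = 7.
  i=4: a_4=2, p_4 = 2*47 + 20 = 114, q_4 = 2*7 + 3 = 17.
  i=5: a_5=1, p_5 = 1*114 + 47 = 161, q_5 = 1*17 + 7 = 24.
Check: 161^2 - 45*24^2 = 25921 - 25920 = 1, so (x, y) = (161, 24) solves the equation, and by the theorem it is the least positive solution.

(x, y) = (161, 24)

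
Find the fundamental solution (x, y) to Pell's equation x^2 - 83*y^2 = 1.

(x, y) = (82, 9)

First expand sqrt(83) as a continued fraction. With x_i = (sqrt(83) + m_i)/d_i and (m_0, d_0) = (0, 1): a_0 = floor(sqrt(83)) = 9, since 9^2 = 81 <= 83 < 100 = 10^2.
Iterate m_{i+1} = d_i*a_i - m_i, d_{i+1} = (83 - m_{i+1}^2)/d_i, a_{i+1} = floor((a_0 + m_{i+1})/d_{i+1}):
  m_1 = 1*9 - 0 = 9, d_1 = (83 - 9^2)/1 = 2/1 = 2, a_1 = floor((9 + 9)/2) = 9.
  m_2 = 2*9 - 9 = 9, d_2 = (83 - 9^2)/2 = 2/2 = 1, a_2 = floor((9 + 9)/1) = 18.
  m_3 = 1*18 - 9 = 9, d_3 = (83 - 9^2)/1 = 2/1 = 2: (m_3, d_3) = (m_1, d_1) = (9, 2), so from here the quotients repeat a_1, a_2; the period length is 2.
So sqrt(83) = [9; (9, 18)] with period length k = 2.
k is even, so the fundamental solution of x^2 - 83y^2 = 1 is (p_{k-1}, q_{k-1}) = (p_1, q_1); compute convergents through index 1.
Convergents (p_i = a_i*p_{i-1} + p_{i-2}, q_i = a_i*q_{i-1} + q_{i-2} with p_{-2}=0, p_{-1}=1, q_{-2}=1, q_{-1}=0):
  i=0: a_0=9, p_0 = 9*1 + 0 = 9, q_0 = 9*0 + 1 = 1.
  i=1: a_1=9, p_1 = 9*9 + 1 = 82, q_1 = 9*1 + 0 = 9.
Check: 82^2 - 83*9^2 = 6724 - 6723 = 1, so (x, y) = (82, 9) solves the equation, and by the theorem it is the least positive solution.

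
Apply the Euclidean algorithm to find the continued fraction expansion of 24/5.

[4; 1, 4]

Run the Euclidean algorithm on 24 and 5; the successive quotients are the partial quotients a_0, a_1, ... (each step inverts the fractional part left over by the previous one):
  24 = 4*5 + 4, so a_0 = 4.
  5 = 1*4 + 1, so a_1 = 1.
  4 = 4*1 + 0, so a_2 = 4.
The remainder reaches 0 after 3 divisions, so the expansion has 3 partial quotients, read off in order.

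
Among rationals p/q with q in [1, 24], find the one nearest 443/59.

Expand x = 443/59 as a continued fraction with the Euclidean algorithm:
  443 = 7*59 + 30, so a_0 = 7.
  59 = 1*30 + 29, so a_1 = 1.
  30 = 1*29 + 1, so a_2 = 1.
  29 = 29*1 + 0, so a_3 = 29.
so x = [7; 1, 1, 29].
Convergents (p_i = a_i*p_{i-1} + p_{i-2}, q_i = a_i*q_{i-1} + q_{i-2} with p_{-2}=0, p_{-1}=1, q_{-2}=1, q_{-1}=0), until the denominator exceeds 24:
  i=0: a_0=7, p_0 = 7*1 + 0 = 7, q_0 = 7*0 + 1 = 1.
  i=1: a_1=1, p_1 = 1*7 + 1 = 8, q_1 = 1*1 + 0 = 1.
  i=2: a_2=1, p_2 = 1*8 + 7 = 15, q_2 = 1*1 + 1 = 2.
  i=3: a_3=29, p_3 = 29*15 + 8 = 443, q_3 = 29*2 + 1 = 59.
q_3 = 59 > 24, so the last convergent with denominator <= 24 is p_2/q_2 = 15/2.
The closest fraction with denominator <= 24 is either p_2/q_2 or the intermediate fraction (k*p_2 + p_1)/(k*q_2 + q_1) with the largest k >= 1 whose denominator stays <= 24; these approach x as k grows, and every other convergent or intermediate fraction in range is farther away.
Largest k: floor((24 - q_1)/q_2) = floor((24 - 1)/2) = 11.
That gives (11*15 + 8)/(11*2 + 1) = 173/23.
Compare the errors: |x - 15/2| = |443*2 - 15*59|/(59*2) = 1/118, and |x - 173/23| = |443*23 - 173*59|/(59*23) = 18/1357.
Cross-multiplying, 1*1357 = 1357 < 2124 = 18*118, so 1/118 is smaller: the convergent 15/2 is closer to x than 173/23.

15/2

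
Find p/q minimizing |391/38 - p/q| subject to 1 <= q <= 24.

247/24

Expand x = 391/38 as a continued fraction with the Euclidean algorithm:
  391 = 10*38 + 11, so a_0 = 10.
  38 = 3*11 + 5, so a_1 = 3.
  11 = 2*5 + 1, so a_2 = 2.
  5 = 5*1 + 0, so a_3 = 5.
so x = [10; 3, 2, 5].
Convergents (p_i = a_i*p_{i-1} + p_{i-2}, q_i = a_i*q_{i-1} + q_{i-2} with p_{-2}=0, p_{-1}=1, q_{-2}=1, q_{-1}=0), until the denominator exceeds 24:
  i=0: a_0=10, p_0 = 10*1 + 0 = 10, q_0 = 10*0 + 1 = 1.
  i=1: a_1=3, p_1 = 3*10 + 1 = 31, q_1 = 3*1 + 0 = 3.
  i=2: a_2=2, p_2 = 2*31 + 10 = 72, q_2 = 2*3 + 1 = 7.
  i=3: a_3=5, p_3 = 5*72 + 31 = 391, q_3 = 5*7 + 3 = 38.
q_3 = 38 > 24, so the last convergent with denominator <= 24 is p_2/q_2 = 72/7.
The closest fraction with denominator <= 24 is either p_2/q_2 or the intermediate fraction (k*p_2 + p_1)/(k*q_2 + q_1) with the largest k >= 1 whose denominator stays <= 24; these approach x as k grows, and every other convergent or intermediate fraction in range is farther away.
Largest k: floor((24 - q_1)/q_2) = floor((24 - 3)/7) = 3.
That gives (3*72 + 31)/(3*7 + 3) = 247/24.
Compare the errors: |x - 72/7| = |391*7 - 72*38|/(38*7) = 1/266, and |x - 247/24| = |391*24 - 247*38|/(38*24) = 2/912.
Cross-multiplying, 2*266 = 532 < 912 = 1*912, so 2/912 is smaller: the intermediate fraction 247/24 is closer to x than 72/7.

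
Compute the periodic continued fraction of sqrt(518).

[22; (1, 3, 6, 3, 1, 44)]

Write x_i = (sqrt(518) + m_i)/d_i with (m_0, d_0) = (0, 1). a_0 = floor(sqrt(518)) = 22, since 22^2 = 484 <= 518 < 529 = 23^2.
Iterate m_{i+1} = d_i*a_i - m_i, d_{i+1} = (518 - m_{i+1}^2)/d_i, a_{i+1} = floor((a_0 + m_{i+1})/d_{i+1}):
  m_1 = 1*22 - 0 = 22, d_1 = (518 - 22^2)/1 = 34/1 = 34, a_1 = floor((22 + 22)/34) = 1.
  m_2 = 34*1 - 22 = 12, d_2 = (518 - 12^2)/34 = 374/34 = 11, a_2 = floor((22 + 12)/11) = 3.
  m_3 = 11*3 - 12 = 21, d_3 = (518 - 21^2)/11 = 77/11 = 7, a_3 = floor((22 + 21)/7) = 6.
  m_4 = 7*6 - 21 = 21, d_4 = (518 - 21^2)/7 = 77/7 = 11, a_4 = floor((22 + 21)/11) = 3.
  m_5 = 11*3 - 21 = 12, d_5 = (518 - 12^2)/11 = 374/11 = 34, a_5 = floor((22 + 12)/34) = 1.
  m_6 = 34*1 - 12 = 22, d_6 = (518 - 22^2)/34 = 34/34 = 1, a_6 = floor((22 + 22)/1) = 44.
  m_7 = 1*44 - 22 = 22, d_7 = (518 - 22^2)/1 = 34/1 = 34: (m_7, d_7) = (m_1, d_1) = (22, 34), so from here the quotients repeat a_1, ..., a_6; the period length is 6.
Hence the expansion of sqrt(518) is a_0 = 22 followed by the repeating block 1, 3, 6, 3, 1, 44 (period 6).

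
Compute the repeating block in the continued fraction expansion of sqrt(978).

Write x_i = (sqrt(978) + m_i)/d_i with (m_0, d_0) = (0, 1). a_0 = floor(sqrt(978)) = 31, since 31^2 = 961 <= 978 < 1024 = 32^2.
Iterate m_{i+1} = d_i*a_i - m_i, d_{i+1} = (978 - m_{i+1}^2)/d_i, a_{i+1} = floor((a_0 + m_{i+1})/d_{i+1}):
  m_1 = 1*31 - 0 = 31, d_1 = (978 - 31^2)/1 = 17/1 = 17, a_1 = floor((31 + 31)/17) = 3.
  m_2 = 17*3 - 31 = 20, d_2 = (978 - 20^2)/17 = 578/17 = 34, a_2 = floor((31 + 20)/34) = 1.
  m_3 = 34*1 - 20 = 14, d_3 = (978 - 14^2)/34 = 782/34 = 23, a_3 = floor((31 + 14)/23) = 1.
  m_4 = 23*1 - 14 = 9, d_4 = (978 - 9^2)/23 = 897/23 = 39, a_4 = floor((31 + 9)/39) = 1.
  m_5 = 39*1 - 9 = 30, d_5 = (978 - 30^2)/39 = 78/39 = 2, a_5 = floor((31 + 30)/2) = 30.
  m_6 = 2*30 - 30 = 30, d_6 = (978 - 30^2)/2 = 78/2 = 39, a_6 = floor((31 + 30)/39) = 1.
  m_7 = 39*1 - 30 = 9, d_7 = (978 - 9^2)/39 = 897/39 = 23, a_7 = floor((31 + 9)/23) = 1.
  m_8 = 23*1 - 9 = 14, d_8 = (978 - 14^2)/23 = 782/23 = 34, a_8 = floor((31 + 14)/34) = 1.
  m_9 = 34*1 - 14 = 20, d_9 = (978 - 20^2)/34 = 578/34 = 17, a_9 = floor((31 + 20)/17) = 3.
  m_10 = 17*3 - 20 = 31, d_10 = (978 - 31^2)/17 = 17/17 = 1, a_10 = floor((31 + 31)/1) = 62.
  m_11 = 1*62 - 31 = 31, d_11 = (978 - 31^2)/1 = 17/1 = 17: (m_11, d_11) = (m_1, d_1) = (31, 17), so from here the quotients repeat a_1, ..., a_10; the period length is 10.
Hence the expansion of sqrt(978) is a_0 = 31 followed by the repeating block 3, 1, 1, 1, 30, 1, 1, 1, 3, 62 (period 10).

[31; (3, 1, 1, 1, 30, 1, 1, 1, 3, 62)]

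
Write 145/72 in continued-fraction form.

Run the Euclidean algorithm on 145 and 72; the successive quotients are the partial quotients a_0, a_1, ... (each step inverts the fractional part left over by the previous one):
  145 = 2*72 + 1, so a_0 = 2.
  72 = 72*1 + 0, so a_1 = 72.
The remainder reaches 0 after 2 divisions, so the expansion has 2 partial quotients, read off in order.

[2; 72]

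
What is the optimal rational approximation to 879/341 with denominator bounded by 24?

49/19

Expand x = 879/341 as a continued fraction with the Euclidean algorithm:
  879 = 2*341 + 197, so a_0 = 2.
  341 = 1*197 + 144, so a_1 = 1.
  197 = 1*144 + 53, so a_2 = 1.
  144 = 2*53 + 38, so a_3 = 2.
  53 = 1*38 + 15, so a_4 = 1.
  38 = 2*15 + 8, so a_5 = 2.
  15 = 1*8 + 7, so a_6 = 1.
  8 = 1*7 + 1, so a_7 = 1.
  7 = 7*1 + 0, so a_8 = 7.
so x = [2; 1, 1, 2, 1, 2, 1, 1, 7].
Convergents (p_i = a_i*p_{i-1} + p_{i-2}, q_i = a_i*q_{i-1} + q_{i-2} with p_{-2}=0, p_{-1}=1, q_{-2}=1, q_{-1}=0), until the denominator exceeds 24:
  i=0: a_0=2, p_0 = 2*1 + 0 = 2, q_0 = 2*0 + 1 = 1.
  i=1: a_1=1, p_1 = 1*2 + 1 = 3, q_1 = 1*1 + 0 = 1.
  i=2: a_2=1, p_2 = 1*3 + 2 = 5, q_2 = 1*1 + 1 = 2.
  i=3: a_3=2, p_3 = 2*5 + 3 = 13, q_3 = 2*2 + 1 = 5.
  i=4: a_4=1, p_4 = 1*13 + 5 = 18, q_4 = 1*5 + 2 = 7.
  i=5: a_5=2, p_5 = 2*18 + 13 = 49, q_5 = 2*7 + 5 = 19.
  i=6: a_6=1, p_6 = 1*49 + 18 = 67, q_6 = 1*19 + 7 = 26.
q_6 = 26 > 24, so the last convergent with denominator <= 24 is p_5/q_5 = 49/19.
The closest fraction with denominator <= 24 is either p_5/q_5 or the intermediate fraction (k*p_5 + p_4)/(k*q_5 + q_4) with the largest k >= 1 whose denominator stays <= 24; these approach x as k grows, and every other convergent or intermediate fraction in range is farther away.
Largest k: floor((24 - q_4)/q_5) = floor((24 - 7)/19) = 0.
Since k = 0, no intermediate fraction beyond p_5/q_5 has denominator <= 24, so the convergent 49/19 is the closest (its error is |879*19 - 49*341|/(341*19) = 8/6479).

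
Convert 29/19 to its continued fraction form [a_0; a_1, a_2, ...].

Run the Euclidean algorithm on 29 and 19; the successive quotients are the partial quotients a_0, a_1, ... (each step inverts the fractional part left over by the previous one):
  29 = 1*19 + 10, so a_0 = 1.
  19 = 1*10 + 9, so a_1 = 1.
  10 = 1*9 + 1, so a_2 = 1.
  9 = 9*1 + 0, so a_3 = 9.
The remainder reaches 0 after 4 divisions, so the expansion has 4 partial quotients, read off in order.

[1; 1, 1, 9]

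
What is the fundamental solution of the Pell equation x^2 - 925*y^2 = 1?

First expand sqrt(925) as a continued fraction. With x_i = (sqrt(925) + m_i)/d_i and (m_0, d_0) = (0, 1): a_0 = floor(sqrt(925)) = 30, since 30^2 = 900 <= 925 < 961 = 31^2.
Iterate m_{i+1} = d_i*a_i - m_i, d_{i+1} = (925 - m_{i+1}^2)/d_i, a_{i+1} = floor((a_0 + m_{i+1})/d_{i+1}):
  m_1 = 1*30 - 0 = 30, d_1 = (925 - 30^2)/1 = 25/1 = 25, a_1 = floor((30 + 30)/25) = 2.
  m_2 = 25*2 - 30 = 20, d_2 = (925 - 20^2)/25 = 525/25 = 21, a_2 = floor((30 + 20)/21) = 2.
  m_3 = 21*2 - 20 = 22, d_3 = (925 - 22^2)/21 = 441/21 = 21, a_3 = floor((30 + 22)/21) = 2.
  m_4 = 21*2 - 22 = 20, d_4 = (925 - 20^2)/21 = 525/21 = 25, a_4 = floor((30 + 20)/25) = 2.
  m_5 = 25*2 - 20 = 30, d_5 = (925 - 30^2)/25 = 25/25 = 1, a_5 = floor((30 + 30)/1) = 60.
  m_6 = 1*60 - 30 = 30, d_6 = (925 - 30^2)/1 = 25/1 = 25: (m_6, d_6) = (m_1, d_1) = (30, 25), so from here the quotients repeat a_1, ..., a_5; the period length is 5.
So sqrt(925) = [30; (2, 2, 2, 2, 60)] with period length k = 5.
k is odd, so (p_{k-1}, q_{k-1}) only solves x^2 - 925y^2 = -1 and the fundamental solution of x^2 - 925y^2 = 1 is (p_{2k-1}, q_{2k-1}) = (p_9, q_9); compute convergents through index 9, running through the period twice.
Convergents (p_i = a_i*p_{i-1} + p_{i-2}, q_i = a_i*q_{i-1} + q_{i-2} with p_{-2}=0, p_{-1}=1, q_{-2}=1, q_{-1}=0):
  i=0: a_0=30, p_0 = 30*1 + 0 = 30, q_0 = 30*0 + 1 = 1.
  i=1: a_1=2, p_1 = 2*30 + 1 = 61, q_1 = 2*1 + 0 = 2.
  i=2: a_2=2, p_2 = 2*61 + 30 = 152, q_2 = 2*2 + 1 = 5.
  i=3: a_3=2, p_3 = 2*152 + 61 = 365, q_3 = 2*5 + 2 = 12.
  i=4: a_4=2, p_4 = 2*365 + 152 = 882, q_4 = 2*12 + 5 = 29.
  i=5: a_5=60, p_5 = 60*882 + 365 = 53285, q_5 = 60*29 + 12 = 1752.
  i=6: a_6=2, p_6 = 2*53285 + 882 = 107452, q_6 = 2*1752 + 29 = 3533.
  i=7: a_7=2, p_7 = 2*107452 + 53285 = 268189, q_7 = 2*3533 + 1752 = 8818.
  i=8: a_8=2, p_8 = 2*268189 + 107452 = 643830, q_8 = 2*8818 + 3533 = 21169.
  i=9: a_9=2, p_9 = 2*643830 + 268189 = 1555849, q_9 = 2*21169 + 8818 = 51156.
Indeed p_4^2 - 925*q_4^2 = 777924 - 777925 = -1, not +1.
Check: 1555849^2 - 925*51156^2 = 2420666110801 - 2420666110800 = 1, so (x, y) = (1555849, 51156) solves the equation, and by the theorem it is the least positive solution.

(x, y) = (1555849, 51156)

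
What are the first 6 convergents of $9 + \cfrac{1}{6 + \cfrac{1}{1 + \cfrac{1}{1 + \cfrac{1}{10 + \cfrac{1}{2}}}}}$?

Using the convergent recurrence p_i = a_i*p_{i-1} + p_{i-2}, q_i = a_i*q_{i-1} + q_{i-2} with p_{-2}=0, p_{-1}=1, q_{-2}=1, q_{-1}=0:
  i=0: a_0=9, p_0 = 9*1 + 0 = 9, q_0 = 9*0 + 1 = 1.
  i=1: a_1=6, p_1 = 6*9 + 1 = 55, q_1 = 6*1 + 0 = 6.
  i=2: a_2=1, p_2 = 1*55 + 9 = 64, q_2 = 1*6 + 1 = 7.
  i=3: a_3=1, p_3 = 1*64 + 55 = 119, q_3 = 1*7 + 6 = 13.
  i=4: a_4=10, p_4 = 10*119 + 64 = 1254, q_4 = 10*13 + 7 = 137.
  i=5: a_5=2, p_5 = 2*1254 + 119 = 2627, q_5 = 2*137 + 13 = 287.

9/1, 55/6, 64/7, 119/13, 1254/137, 2627/287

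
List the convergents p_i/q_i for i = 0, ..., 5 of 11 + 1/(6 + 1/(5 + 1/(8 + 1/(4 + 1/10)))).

11/1, 67/6, 346/31, 2835/254, 11686/1047, 119695/10724

Using the convergent recurrence p_i = a_i*p_{i-1} + p_{i-2}, q_i = a_i*q_{i-1} + q_{i-2} with p_{-2}=0, p_{-1}=1, q_{-2}=1, q_{-1}=0:
  i=0: a_0=11, p_0 = 11*1 + 0 = 11, q_0 = 11*0 + 1 = 1.
  i=1: a_1=6, p_1 = 6*11 + 1 = 67, q_1 = 6*1 + 0 = 6.
  i=2: a_2=5, p_2 = 5*67 + 11 = 346, q_2 = 5*6 + 1 = 31.
  i=3: a_3=8, p_3 = 8*346 + 67 = 2835, q_3 = 8*31 + 6 = 254.
  i=4: a_4=4, p_4 = 4*2835 + 346 = 11686, q_4 = 4*254 + 31 = 1047.
  i=5: a_5=10, p_5 = 10*11686 + 2835 = 119695, q_5 = 10*1047 + 254 = 10724.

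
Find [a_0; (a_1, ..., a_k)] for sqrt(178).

[13; (2, 1, 12, 1, 2, 26)]

Write x_i = (sqrt(178) + m_i)/d_i with (m_0, d_0) = (0, 1). a_0 = floor(sqrt(178)) = 13, since 13^2 = 169 <= 178 < 196 = 14^2.
Iterate m_{i+1} = d_i*a_i - m_i, d_{i+1} = (178 - m_{i+1}^2)/d_i, a_{i+1} = floor((a_0 + m_{i+1})/d_{i+1}):
  m_1 = 1*13 - 0 = 13, d_1 = (178 - 13^2)/1 = 9/1 = 9, a_1 = floor((13 + 13)/9) = 2.
  m_2 = 9*2 - 13 = 5, d_2 = (178 - 5^2)/9 = 153/9 = 17, a_2 = floor((13 + 5)/17) = 1.
  m_3 = 17*1 - 5 = 12, d_3 = (178 - 12^2)/17 = 34/17 = 2, a_3 = floor((13 + 12)/2) = 12.
  m_4 = 2*12 - 12 = 12, d_4 = (178 - 12^2)/2 = 34/2 = 17, a_4 = floor((13 + 12)/17) = 1.
  m_5 = 17*1 - 12 = 5, d_5 = (178 - 5^2)/17 = 153/17 = 9, a_5 = floor((13 + 5)/9) = 2.
  m_6 = 9*2 - 5 = 13, d_6 = (178 - 13^2)/9 = 9/9 = 1, a_6 = floor((13 + 13)/1) = 26.
  m_7 = 1*26 - 13 = 13, d_7 = (178 - 13^2)/1 = 9/1 = 9: (m_7, d_7) = (m_1, d_1) = (13, 9), so from here the quotients repeat a_1, ..., a_6; the period length is 6.
Hence the expansion of sqrt(178) is a_0 = 13 followed by the repeating block 2, 1, 12, 1, 2, 26 (period 6).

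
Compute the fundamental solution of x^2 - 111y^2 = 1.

First expand sqrt(111) as a continued fraction. With x_i = (sqrt(111) + m_i)/d_i and (m_0, d_0) = (0, 1): a_0 = floor(sqrt(111)) = 10, since 10^2 = 100 <= 111 < 121 = 11^2.
Iterate m_{i+1} = d_i*a_i - m_i, d_{i+1} = (111 - m_{i+1}^2)/d_i, a_{i+1} = floor((a_0 + m_{i+1})/d_{i+1}):
  m_1 = 1*10 - 0 = 10, d_1 = (111 - 10^2)/1 = 11/1 = 11, a_1 = floor((10 + 10)/11) = 1.
  m_2 = 11*1 - 10 = 1, d_2 = (111 - 1^2)/11 = 110/11 = 10, a_2 = floor((10 + 1)/10) = 1.
  m_3 = 10*1 - 1 = 9, d_3 = (111 - 9^2)/10 = 30/10 = 3, a_3 = floor((10 + 9)/3) = 6.
  m_4 = 3*6 - 9 = 9, d_4 = (111 - 9^2)/3 = 30/3 = 10, a_4 = floor((10 + 9)/10) = 1.
  m_5 = 10*1 - 9 = 1, d_5 = (111 - 1^2)/10 = 110/10 = 11, a_5 = floor((10 + 1)/11) = 1.
  m_6 = 11*1 - 1 = 10, d_6 = (111 - 10^2)/11 = 11/11 = 1, a_6 = floor((10 + 10)/1) = 20.
  m_7 = 1*20 - 10 = 10, d_7 = (111 - 10^2)/1 = 11/1 = 11: (m_7, d_7) = (m_1, d_1) = (10, 11), so from here the quotients repeat a_1, ..., a_6; the period length is 6.
So sqrt(111) = [10; (1, 1, 6, 1, 1, 20)] with period length k = 6.
k is even, so the fundamental solution of x^2 - 111y^2 = 1 is (p_{k-1}, q_{k-1}) = (p_5, q_5); compute convergents through index 5.
Convergents (p_i = a_i*p_{i-1} + p_{i-2}, q_i = a_i*q_{i-1} + q_{i-2} with p_{-2}=0, p_{-1}=1, q_{-2}=1, q_{-1}=0):
  i=0: a_0=10, p_0 = 10*1 + 0 = 10, q_0 = 10*0 + 1 = 1.
  i=1: a_1=1, p_1 = 1*10 + 1 = 11, q_1 = 1*1 + 0 = 1.
  i=2: a_2=1, p_2 = 1*11 + 10 = 21, q_2 = 1*1 + 1 = 2.
  i=3: a_3=6, p_3 = 6*21 + 11 = 137, q_3 = 6*2 + 1 = 13.
  i=4: a_4=1, p_4 = 1*137 + 21 = 158, q_4 = 1*13 + 2 = 15.
  i=5: a_5=1, p_5 = 1*158 + 137 = 295, q_5 = 1*15 + 13 = 28.
Check: 295^2 - 111*28^2 = 87025 - 87024 = 1, so (x, y) = (295, 28) solves the equation, and by the theorem it is the least positive solution.

(x, y) = (295, 28)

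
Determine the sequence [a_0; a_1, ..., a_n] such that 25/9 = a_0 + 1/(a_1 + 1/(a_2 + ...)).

[2; 1, 3, 2]

Run the Euclidean algorithm on 25 and 9; the successive quotients are the partial quotients a_0, a_1, ... (each step inverts the fractional part left over by the previous one):
  25 = 2*9 + 7, so a_0 = 2.
  9 = 1*7 + 2, so a_1 = 1.
  7 = 3*2 + 1, so a_2 = 3.
  2 = 2*1 + 0, so a_3 = 2.
The remainder reaches 0 after 4 divisions, so the expansion has 4 partial quotients, read off in order.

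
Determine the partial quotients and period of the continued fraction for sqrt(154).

Write x_i = (sqrt(154) + m_i)/d_i with (m_0, d_0) = (0, 1). a_0 = floor(sqrt(154)) = 12, since 12^2 = 144 <= 154 < 169 = 13^2.
Iterate m_{i+1} = d_i*a_i - m_i, d_{i+1} = (154 - m_{i+1}^2)/d_i, a_{i+1} = floor((a_0 + m_{i+1})/d_{i+1}):
  m_1 = 1*12 - 0 = 12, d_1 = (154 - 12^2)/1 = 10/1 = 10, a_1 = floor((12 + 12)/10) = 2.
  m_2 = 10*2 - 12 = 8, d_2 = (154 - 8^2)/10 = 90/10 = 9, a_2 = floor((12 + 8)/9) = 2.
  m_3 = 9*2 - 8 = 10, d_3 = (154 - 10^2)/9 = 54/9 = 6, a_3 = floor((12 + 10)/6) = 3.
  m_4 = 6*3 - 10 = 8, d_4 = (154 - 8^2)/6 = 90/6 = 15, a_4 = floor((12 + 8)/15) = 1.
  m_5 = 15*1 - 8 = 7, d_5 = (154 - 7^2)/15 = 105/15 = 7, a_5 = floor((12 + 7)/7) = 2.
  m_6 = 7*2 - 7 = 7, d_6 = (154 - 7^2)/7 = 105/7 = 15, a_6 = floor((12 + 7)/15) = 1.
  m_7 = 15*1 - 7 = 8, d_7 = (154 - 8^2)/15 = 90/15 = 6, a_7 = floor((12 + 8)/6) = 3.
  m_8 = 6*3 - 8 = 10, d_8 = (154 - 10^2)/6 = 54/6 = 9, a_8 = floor((12 + 10)/9) = 2.
  m_9 = 9*2 - 10 = 8, d_9 = (154 - 8^2)/9 = 90/9 = 10, a_9 = floor((12 + 8)/10) = 2.
  m_10 = 10*2 - 8 = 12, d_10 = (154 - 12^2)/10 = 10/10 = 1, a_10 = floor((12 + 12)/1) = 24.
  m_11 = 1*24 - 12 = 12, d_11 = (154 - 12^2)/1 = 10/1 = 10: (m_11, d_11) = (m_1, d_1) = (12, 10), so from here the quotients repeat a_1, ..., a_10; the period length is 10.
Hence the expansion of sqrt(154) is a_0 = 12 followed by the repeating block 2, 2, 3, 1, 2, 1, 3, 2, 2, 24 (period 10).

[12; (2, 2, 3, 1, 2, 1, 3, 2, 2, 24)]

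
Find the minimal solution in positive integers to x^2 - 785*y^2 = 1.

(x, y) = (1569, 56)

First expand sqrt(785) as a continued fraction. With x_i = (sqrt(785) + m_i)/d_i and (m_0, d_0) = (0, 1): a_0 = floor(sqrt(785)) = 28, since 28^2 = 784 <= 785 < 841 = 29^2.
Iterate m_{i+1} = d_i*a_i - m_i, d_{i+1} = (785 - m_{i+1}^2)/d_i, a_{i+1} = floor((a_0 + m_{i+1})/d_{i+1}):
  m_1 = 1*28 - 0 = 28, d_1 = (785 - 28^2)/1 = 1/1 = 1, a_1 = floor((28 + 28)/1) = 56.
  m_2 = 1*56 - 28 = 28, d_2 = (785 - 28^2)/1 = 1/1 = 1: (m_2, d_2) = (m_1, d_1) = (28, 1), so from here the quotient a_1 repeats; the period length is 1.
So sqrt(785) = [28; (56)] with period length k = 1.
k is odd, so (p_{k-1}, q_{k-1}) only solves x^2 - 785y^2 = -1 and the fundamental solution of x^2 - 785y^2 = 1 is (p_{2k-1}, q_{2k-1}) = (p_1, q_1); compute convergents through index 1, running through the period twice.
Convergents (p_i = a_i*p_{i-1} + p_{i-2}, q_i = a_i*q_{i-1} + q_{i-2} with p_{-2}=0, p_{-1}=1, q_{-2}=1, q_{-1}=0):
  i=0: a_0=28, p_0 = 28*1 + 0 = 28, q_0 = 28*0 + 1 = 1.
  i=1: a_1=56, p_1 = 56*28 + 1 = 1569, q_1 = 56*1 + 0 = 56.
Indeed p_0^2 - 785*q_0^2 = 784 - 785 = -1, not +1.
Check: 1569^2 - 785*56^2 = 2461761 - 2461760 = 1, so (x, y) = (1569, 56) solves the equation, and by the theorem it is the least positive solution.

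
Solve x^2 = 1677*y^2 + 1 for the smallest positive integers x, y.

(x, y) = (34399, 840)

First expand sqrt(1677) as a continued fraction. With x_i = (sqrt(1677) + m_i)/d_i and (m_0, d_0) = (0, 1): a_0 = floor(sqrt(1677)) = 40, since 40^2 = 1600 <= 1677 < 1681 = 41^2.
Iterate m_{i+1} = d_i*a_i - m_i, d_{i+1} = (1677 - m_{i+1}^2)/d_i, a_{i+1} = floor((a_0 + m_{i+1})/d_{i+1}):
  m_1 = 1*40 - 0 = 40, d_1 = (1677 - 40^2)/1 = 77/1 = 77, a_1 = floor((40 + 40)/77) = 1.
  m_2 = 77*1 - 40 = 37, d_2 = (1677 - 37^2)/77 = 308/77 = 4, a_2 = floor((40 + 37)/4) = 19.
  m_3 = 4*19 - 37 = 39, d_3 = (1677 - 39^2)/4 = 156/4 = 39, a_3 = floor((40 + 39)/39) = 2.
  m_4 = 39*2 - 39 = 39, d_4 = (1677 - 39^2)/39 = 156/39 = 4, a_4 = floor((40 + 39)/4) = 19.
  m_5 = 4*19 - 39 = 37, d_5 = (1677 - 37^2)/4 = 308/4 = 77, a_5 = floor((40 + 37)/77) = 1.
  m_6 = 77*1 - 37 = 40, d_6 = (1677 - 40^2)/77 = 77/77 = 1, a_6 = floor((40 + 40)/1) = 80.
  m_7 = 1*80 - 40 = 40, d_7 = (1677 - 40^2)/1 = 77/1 = 77: (m_7, d_7) = (m_1, d_1) = (40, 77), so from here the quotients repeat a_1, ..., a_6; the period length is 6.
So sqrt(1677) = [40; (1, 19, 2, 19, 1, 80)] with period length k = 6.
k is even, so the fundamental solution of x^2 - 1677y^2 = 1 is (p_{k-1}, q_{k-1}) = (p_5, q_5); compute convergents through index 5.
Convergents (p_i = a_i*p_{i-1} + p_{i-2}, q_i = a_i*q_{i-1} + q_{i-2} with p_{-2}=0, p_{-1}=1, q_{-2}=1, q_{-1}=0):
  i=0: a_0=40, p_0 = 40*1 + 0 = 40, q_0 = 40*0 + 1 = 1.
  i=1: a_1=1, p_1 = 1*40 + 1 = 41, q_1 = 1*1 + 0 = 1.
  i=2: a_2=19, p_2 = 19*41 + 40 = 819, q_2 = 19*1 + 1 = 20.
  i=3: a_3=2, p_3 = 2*819 + 41 = 1679, q_3 = 2*20 + 1 = 41.
  i=4: a_4=19, p_4 = 19*1679 + 819 = 32720, q_4 = 19*41 + 20 = 799.
  i=5: a_5=1, p_5 = 1*32720 + 1679 = 34399, q_5 = 1*799 + 41 = 840.
Check: 34399^2 - 1677*840^2 = 1183291201 - 1183291200 = 1, so (x, y) = (34399, 840) solves the equation, and by the theorem it is the least positive solution.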